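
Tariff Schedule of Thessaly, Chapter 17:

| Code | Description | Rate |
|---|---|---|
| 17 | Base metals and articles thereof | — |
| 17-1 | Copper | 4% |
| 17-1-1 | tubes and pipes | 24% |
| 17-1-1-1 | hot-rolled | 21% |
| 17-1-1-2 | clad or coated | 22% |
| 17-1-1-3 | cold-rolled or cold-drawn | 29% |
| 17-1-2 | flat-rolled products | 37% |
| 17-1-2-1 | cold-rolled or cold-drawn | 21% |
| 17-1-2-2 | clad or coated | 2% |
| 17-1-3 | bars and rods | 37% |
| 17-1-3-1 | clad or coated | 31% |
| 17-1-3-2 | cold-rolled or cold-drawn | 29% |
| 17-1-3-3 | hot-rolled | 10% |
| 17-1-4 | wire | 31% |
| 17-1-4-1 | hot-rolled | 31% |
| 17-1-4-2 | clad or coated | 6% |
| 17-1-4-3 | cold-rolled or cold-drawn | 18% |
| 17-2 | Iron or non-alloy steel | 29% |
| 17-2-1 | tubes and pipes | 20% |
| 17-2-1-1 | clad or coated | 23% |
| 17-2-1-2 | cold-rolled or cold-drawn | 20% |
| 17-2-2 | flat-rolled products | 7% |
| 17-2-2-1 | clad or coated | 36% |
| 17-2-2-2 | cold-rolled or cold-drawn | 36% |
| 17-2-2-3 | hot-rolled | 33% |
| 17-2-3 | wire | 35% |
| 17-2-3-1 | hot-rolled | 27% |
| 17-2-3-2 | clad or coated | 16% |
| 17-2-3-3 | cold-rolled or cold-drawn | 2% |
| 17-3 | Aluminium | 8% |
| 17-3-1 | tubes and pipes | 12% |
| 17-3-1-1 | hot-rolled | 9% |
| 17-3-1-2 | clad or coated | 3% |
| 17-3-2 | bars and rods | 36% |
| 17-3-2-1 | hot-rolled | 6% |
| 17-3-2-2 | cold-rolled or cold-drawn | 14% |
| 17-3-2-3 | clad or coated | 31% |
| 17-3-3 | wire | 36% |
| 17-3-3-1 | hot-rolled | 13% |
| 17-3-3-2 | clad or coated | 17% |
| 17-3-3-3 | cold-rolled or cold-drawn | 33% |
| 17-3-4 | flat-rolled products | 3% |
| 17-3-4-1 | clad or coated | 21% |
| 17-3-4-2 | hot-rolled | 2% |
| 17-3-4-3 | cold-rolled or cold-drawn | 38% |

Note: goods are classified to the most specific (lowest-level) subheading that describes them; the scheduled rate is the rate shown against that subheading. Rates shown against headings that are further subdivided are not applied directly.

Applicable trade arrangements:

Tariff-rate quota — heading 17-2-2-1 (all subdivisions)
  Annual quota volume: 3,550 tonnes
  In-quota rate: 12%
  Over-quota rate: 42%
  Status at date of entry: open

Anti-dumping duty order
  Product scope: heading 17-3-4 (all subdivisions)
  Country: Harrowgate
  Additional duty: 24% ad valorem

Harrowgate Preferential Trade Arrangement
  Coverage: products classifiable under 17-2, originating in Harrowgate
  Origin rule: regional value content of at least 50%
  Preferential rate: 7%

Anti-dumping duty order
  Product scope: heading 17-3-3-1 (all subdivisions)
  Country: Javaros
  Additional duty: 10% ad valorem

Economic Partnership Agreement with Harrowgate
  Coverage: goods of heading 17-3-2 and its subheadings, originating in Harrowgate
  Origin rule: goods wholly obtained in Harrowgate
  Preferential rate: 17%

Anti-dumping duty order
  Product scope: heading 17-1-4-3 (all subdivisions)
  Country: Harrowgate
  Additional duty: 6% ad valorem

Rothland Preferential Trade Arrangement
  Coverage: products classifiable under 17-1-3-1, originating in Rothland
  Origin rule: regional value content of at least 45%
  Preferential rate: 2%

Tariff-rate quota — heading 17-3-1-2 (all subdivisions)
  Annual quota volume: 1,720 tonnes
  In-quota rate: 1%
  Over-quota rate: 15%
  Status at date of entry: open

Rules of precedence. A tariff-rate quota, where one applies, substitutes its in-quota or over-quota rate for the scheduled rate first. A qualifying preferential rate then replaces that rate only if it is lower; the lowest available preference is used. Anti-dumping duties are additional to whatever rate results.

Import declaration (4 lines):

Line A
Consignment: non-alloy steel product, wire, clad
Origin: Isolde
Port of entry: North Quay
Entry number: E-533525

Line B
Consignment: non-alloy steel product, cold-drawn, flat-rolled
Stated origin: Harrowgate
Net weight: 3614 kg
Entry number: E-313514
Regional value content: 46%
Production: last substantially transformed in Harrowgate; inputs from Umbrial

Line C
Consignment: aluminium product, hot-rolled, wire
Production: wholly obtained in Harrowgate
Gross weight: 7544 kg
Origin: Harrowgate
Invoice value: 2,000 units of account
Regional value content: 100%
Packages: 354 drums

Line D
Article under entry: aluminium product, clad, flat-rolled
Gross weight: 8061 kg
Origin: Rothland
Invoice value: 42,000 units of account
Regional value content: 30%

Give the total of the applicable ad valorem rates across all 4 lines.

86%

Line A: non-alloy steel → 17-2; wire → 17-2-3; clad → 17-2-3-2. Scheduled 16%. No special measure applies. → 16%.
Line B: non-alloy steel → 17-2; flat-rolled → 17-2-2; cold-drawn → 17-2-2-2. Scheduled 36%. Harrowgate agreement on 17-2: RVC < 50%; Harrowgate agreement on 17-3-2: 17-2-2-2 not covered. → 36%.
Line C: aluminium → 17-3; wire → 17-3-3; hot-rolled → 17-3-3-1. Scheduled 13%. Harrowgate agreement on 17-2: 17-3-3-1 not covered; Harrowgate agreement on 17-3-2: 17-3-3-1 not covered. → 13%.
Line D: aluminium → 17-3; flat-rolled → 17-3-4; clad → 17-3-4-1. Scheduled 21%. Rothland agreement on 17-1-3-1: 17-3-4-1 not covered. → 21%.
Sum: 16% + 36% + 13% + 21% = 86%.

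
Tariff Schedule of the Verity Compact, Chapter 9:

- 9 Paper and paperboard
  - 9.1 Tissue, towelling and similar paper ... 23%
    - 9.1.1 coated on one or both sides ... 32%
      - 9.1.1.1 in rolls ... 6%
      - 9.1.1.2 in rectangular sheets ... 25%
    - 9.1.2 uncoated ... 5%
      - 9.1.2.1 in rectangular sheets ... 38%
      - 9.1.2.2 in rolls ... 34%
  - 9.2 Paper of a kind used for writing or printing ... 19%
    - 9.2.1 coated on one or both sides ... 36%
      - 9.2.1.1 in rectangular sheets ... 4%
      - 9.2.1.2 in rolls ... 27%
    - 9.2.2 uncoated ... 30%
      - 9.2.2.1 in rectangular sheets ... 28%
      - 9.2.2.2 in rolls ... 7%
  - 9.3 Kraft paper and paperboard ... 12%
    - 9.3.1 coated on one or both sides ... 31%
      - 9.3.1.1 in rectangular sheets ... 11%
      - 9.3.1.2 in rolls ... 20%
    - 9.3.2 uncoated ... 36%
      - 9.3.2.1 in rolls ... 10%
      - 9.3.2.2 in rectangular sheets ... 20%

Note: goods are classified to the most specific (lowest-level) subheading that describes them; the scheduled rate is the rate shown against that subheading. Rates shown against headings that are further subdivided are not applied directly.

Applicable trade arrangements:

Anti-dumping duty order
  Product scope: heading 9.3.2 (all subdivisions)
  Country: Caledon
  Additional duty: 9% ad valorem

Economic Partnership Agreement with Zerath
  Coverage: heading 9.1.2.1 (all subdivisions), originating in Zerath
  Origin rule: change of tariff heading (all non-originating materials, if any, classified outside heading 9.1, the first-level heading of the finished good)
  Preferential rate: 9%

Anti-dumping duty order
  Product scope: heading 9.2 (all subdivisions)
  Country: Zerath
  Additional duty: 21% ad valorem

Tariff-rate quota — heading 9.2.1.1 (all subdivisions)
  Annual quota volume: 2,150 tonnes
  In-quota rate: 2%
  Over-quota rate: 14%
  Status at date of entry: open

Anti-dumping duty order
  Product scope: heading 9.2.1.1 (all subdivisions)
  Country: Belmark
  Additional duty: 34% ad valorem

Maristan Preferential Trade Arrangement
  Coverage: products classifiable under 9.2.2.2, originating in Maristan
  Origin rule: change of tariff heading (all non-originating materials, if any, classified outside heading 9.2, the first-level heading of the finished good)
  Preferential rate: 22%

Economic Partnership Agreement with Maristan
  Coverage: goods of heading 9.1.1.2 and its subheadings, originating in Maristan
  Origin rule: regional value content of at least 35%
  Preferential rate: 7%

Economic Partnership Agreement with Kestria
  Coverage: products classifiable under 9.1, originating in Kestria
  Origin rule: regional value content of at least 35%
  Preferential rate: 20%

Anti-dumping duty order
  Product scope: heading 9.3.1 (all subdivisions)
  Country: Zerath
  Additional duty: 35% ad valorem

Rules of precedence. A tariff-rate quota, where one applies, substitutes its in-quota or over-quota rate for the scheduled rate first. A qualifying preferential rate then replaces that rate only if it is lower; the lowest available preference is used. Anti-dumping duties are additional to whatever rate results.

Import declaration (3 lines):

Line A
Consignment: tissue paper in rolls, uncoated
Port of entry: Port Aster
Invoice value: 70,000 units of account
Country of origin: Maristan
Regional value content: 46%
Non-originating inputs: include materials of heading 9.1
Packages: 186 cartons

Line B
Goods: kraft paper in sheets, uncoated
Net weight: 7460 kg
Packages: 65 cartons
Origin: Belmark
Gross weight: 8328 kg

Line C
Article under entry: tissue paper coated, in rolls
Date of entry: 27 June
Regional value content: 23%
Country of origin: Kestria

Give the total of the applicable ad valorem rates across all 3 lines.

60%

Line A: tissue paper → 9.1; uncoated → 9.1.2; in rolls → 9.1.2.2. Scheduled 34%. Maristan agreement on 9.2.2.2: 9.1.2.2 not covered; Maristan agreement on 9.1.1.2: 9.1.2.2 not covered. → 34%.
Line B: kraft paper → 9.3; uncoated → 9.3.2; in sheets → 9.3.2.2. Scheduled 20%. No special measure applies. → 20%.
Line C: tissue paper → 9.1; coated → 9.1.1; in rolls → 9.1.1.1. Scheduled 6%. Kestria agreement on 9.1: RVC < 35%. → 6%.
Sum: 34% + 20% + 6% = 60%.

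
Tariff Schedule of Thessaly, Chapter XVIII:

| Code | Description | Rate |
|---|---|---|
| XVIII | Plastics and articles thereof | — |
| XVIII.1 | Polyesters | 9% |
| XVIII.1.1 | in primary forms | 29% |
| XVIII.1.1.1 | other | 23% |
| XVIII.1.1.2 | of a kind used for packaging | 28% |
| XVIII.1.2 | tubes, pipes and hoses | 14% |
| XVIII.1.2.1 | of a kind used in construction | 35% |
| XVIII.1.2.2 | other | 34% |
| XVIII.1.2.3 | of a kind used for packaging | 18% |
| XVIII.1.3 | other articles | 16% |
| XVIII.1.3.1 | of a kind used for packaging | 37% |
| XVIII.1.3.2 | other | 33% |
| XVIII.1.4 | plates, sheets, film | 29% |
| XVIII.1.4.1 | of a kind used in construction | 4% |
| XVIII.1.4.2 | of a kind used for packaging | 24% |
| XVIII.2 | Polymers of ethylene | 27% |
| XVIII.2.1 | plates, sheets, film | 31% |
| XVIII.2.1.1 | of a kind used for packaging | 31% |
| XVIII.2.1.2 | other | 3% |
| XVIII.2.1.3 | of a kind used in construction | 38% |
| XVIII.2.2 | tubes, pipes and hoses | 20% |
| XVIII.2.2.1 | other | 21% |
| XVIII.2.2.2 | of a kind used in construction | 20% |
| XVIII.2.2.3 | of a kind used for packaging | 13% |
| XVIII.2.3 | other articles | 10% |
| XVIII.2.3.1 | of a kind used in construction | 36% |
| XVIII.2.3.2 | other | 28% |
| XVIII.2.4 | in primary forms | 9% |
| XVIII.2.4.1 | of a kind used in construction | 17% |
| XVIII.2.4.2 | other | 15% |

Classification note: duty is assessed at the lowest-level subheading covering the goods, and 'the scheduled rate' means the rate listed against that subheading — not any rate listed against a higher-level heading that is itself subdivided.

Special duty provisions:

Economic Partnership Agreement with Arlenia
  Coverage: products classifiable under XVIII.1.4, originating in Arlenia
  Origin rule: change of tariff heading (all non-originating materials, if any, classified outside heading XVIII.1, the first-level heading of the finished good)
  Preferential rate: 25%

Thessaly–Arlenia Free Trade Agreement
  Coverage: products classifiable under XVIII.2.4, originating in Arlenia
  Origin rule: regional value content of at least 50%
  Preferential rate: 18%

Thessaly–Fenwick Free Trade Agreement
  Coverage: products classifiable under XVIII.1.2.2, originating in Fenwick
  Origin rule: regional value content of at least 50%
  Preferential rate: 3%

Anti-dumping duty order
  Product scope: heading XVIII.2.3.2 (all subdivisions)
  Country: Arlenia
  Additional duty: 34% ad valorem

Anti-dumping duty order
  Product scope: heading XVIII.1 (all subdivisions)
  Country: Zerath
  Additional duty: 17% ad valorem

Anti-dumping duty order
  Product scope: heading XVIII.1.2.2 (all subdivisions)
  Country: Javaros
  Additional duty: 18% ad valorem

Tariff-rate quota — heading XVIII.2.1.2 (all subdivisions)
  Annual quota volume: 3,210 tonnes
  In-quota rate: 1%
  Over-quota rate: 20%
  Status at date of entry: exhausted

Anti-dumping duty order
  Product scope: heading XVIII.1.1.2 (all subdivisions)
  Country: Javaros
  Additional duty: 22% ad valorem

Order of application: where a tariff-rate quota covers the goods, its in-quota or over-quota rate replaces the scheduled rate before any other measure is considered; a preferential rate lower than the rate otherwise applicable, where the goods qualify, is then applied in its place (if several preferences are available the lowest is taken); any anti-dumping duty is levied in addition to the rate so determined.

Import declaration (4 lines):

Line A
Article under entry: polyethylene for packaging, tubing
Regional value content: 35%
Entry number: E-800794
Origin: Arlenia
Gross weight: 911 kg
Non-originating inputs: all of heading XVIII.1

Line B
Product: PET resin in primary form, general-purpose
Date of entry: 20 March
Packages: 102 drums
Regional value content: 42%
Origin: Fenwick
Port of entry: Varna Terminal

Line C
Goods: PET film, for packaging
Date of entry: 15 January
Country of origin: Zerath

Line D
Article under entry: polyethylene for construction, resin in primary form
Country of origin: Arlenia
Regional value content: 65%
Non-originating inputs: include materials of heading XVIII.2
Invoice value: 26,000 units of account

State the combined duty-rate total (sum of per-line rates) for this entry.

94%

Line A: polyethylene → XVIII.2; tubing → XVIII.2.2; for packaging → XVIII.2.2.3. Scheduled 13%. Arlenia agreement on XVIII.1.4: XVIII.2.2.3 not covered; Arlenia agreement on XVIII.2.4: XVIII.2.2.3 not covered. → 13%.
Line B: PET → XVIII.1; resin in primary form → XVIII.1.1; general-purpose → XVIII.1.1.1. Scheduled 23%. Fenwick agreement on XVIII.1.2.2: XVIII.1.1.1 not covered. → 23%.
Line C: PET → XVIII.1; film → XVIII.1.4; for packaging → XVIII.1.4.2. Scheduled 24%. anti-dumping (Zerath, XVIII.1): +17%; total 24% + 17% = 41%. → 41%.
Line D: polyethylene → XVIII.2; resin in primary form → XVIII.2.4; for construction → XVIII.2.4.1. Scheduled 17%. Arlenia agreement on XVIII.1.4: XVIII.2.4.1 not covered; Arlenia agreement on XVIII.2.4: RVC ≥ 50% → 18% available; preference 18% not lower than 17% → no reduction. → 17%.
Sum: 13% + 23% + 41% + 17% = 94%.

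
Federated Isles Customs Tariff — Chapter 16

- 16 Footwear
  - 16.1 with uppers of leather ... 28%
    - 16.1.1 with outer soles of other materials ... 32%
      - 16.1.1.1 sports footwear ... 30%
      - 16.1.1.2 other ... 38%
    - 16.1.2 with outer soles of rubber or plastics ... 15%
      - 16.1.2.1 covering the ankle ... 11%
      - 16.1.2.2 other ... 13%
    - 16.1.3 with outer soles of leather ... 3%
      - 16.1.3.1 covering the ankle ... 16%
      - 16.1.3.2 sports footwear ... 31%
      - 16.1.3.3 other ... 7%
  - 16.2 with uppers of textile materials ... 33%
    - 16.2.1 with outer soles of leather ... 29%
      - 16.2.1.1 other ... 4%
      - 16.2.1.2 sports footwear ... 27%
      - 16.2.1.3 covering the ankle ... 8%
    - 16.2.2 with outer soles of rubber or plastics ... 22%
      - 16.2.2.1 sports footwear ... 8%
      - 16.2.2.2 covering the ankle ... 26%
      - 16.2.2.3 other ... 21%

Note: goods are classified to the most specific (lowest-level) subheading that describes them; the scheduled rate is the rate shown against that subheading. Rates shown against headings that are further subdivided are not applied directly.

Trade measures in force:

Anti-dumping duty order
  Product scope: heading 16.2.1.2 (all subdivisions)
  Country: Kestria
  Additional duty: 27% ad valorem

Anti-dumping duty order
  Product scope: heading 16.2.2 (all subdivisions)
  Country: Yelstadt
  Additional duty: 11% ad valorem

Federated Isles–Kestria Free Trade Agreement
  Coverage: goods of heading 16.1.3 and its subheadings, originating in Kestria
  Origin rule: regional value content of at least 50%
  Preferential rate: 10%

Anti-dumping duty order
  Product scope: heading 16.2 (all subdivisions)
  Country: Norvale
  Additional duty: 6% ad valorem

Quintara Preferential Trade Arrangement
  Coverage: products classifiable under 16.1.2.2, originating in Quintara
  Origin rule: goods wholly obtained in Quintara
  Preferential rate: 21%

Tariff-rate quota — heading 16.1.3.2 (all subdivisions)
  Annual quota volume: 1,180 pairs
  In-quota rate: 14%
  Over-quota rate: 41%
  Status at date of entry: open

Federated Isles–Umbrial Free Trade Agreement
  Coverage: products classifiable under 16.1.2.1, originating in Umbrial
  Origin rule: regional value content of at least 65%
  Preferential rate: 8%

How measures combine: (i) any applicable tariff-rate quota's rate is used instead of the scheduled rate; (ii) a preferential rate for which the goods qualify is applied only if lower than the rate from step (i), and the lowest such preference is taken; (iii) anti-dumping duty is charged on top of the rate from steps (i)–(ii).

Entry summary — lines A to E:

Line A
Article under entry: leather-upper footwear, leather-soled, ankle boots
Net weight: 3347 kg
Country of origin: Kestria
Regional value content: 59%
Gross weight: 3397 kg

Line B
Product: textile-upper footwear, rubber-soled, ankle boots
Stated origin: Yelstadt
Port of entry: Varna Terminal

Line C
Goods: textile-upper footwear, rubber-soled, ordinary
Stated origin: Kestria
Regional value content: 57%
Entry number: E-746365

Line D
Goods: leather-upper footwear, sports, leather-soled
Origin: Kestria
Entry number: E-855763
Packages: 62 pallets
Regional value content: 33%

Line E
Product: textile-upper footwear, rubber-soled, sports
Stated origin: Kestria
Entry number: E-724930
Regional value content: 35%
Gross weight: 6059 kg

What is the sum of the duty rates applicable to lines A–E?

Line A: leather-upper → 16.1; leather-soled → 16.1.3; ankle boots → 16.1.3.1. Scheduled 16%. Kestria agreement on 16.1.3: RVC ≥ 50% → 10% available; preferential 10%. → 10%.
Line B: textile-upper → 16.2; rubber-soled → 16.2.2; ankle boots → 16.2.2.2. Scheduled 26%. anti-dumping (Yelstadt, 16.2.2): +11%; total 26% + 11% = 37%. → 37%.
Line C: textile-upper → 16.2; rubber-soled → 16.2.2; ordinary → 16.2.2.3. Scheduled 21%. Kestria agreement on 16.1.3: 16.2.2.3 not covered. → 21%.
Line D: leather-upper → 16.1; leather-soled → 16.1.3; sports → 16.1.3.2. Scheduled 31%. quota on 16.1.3.2 open → in-quota 14%; Kestria agreement on 16.1.3: RVC < 50%. → 14%.
Line E: textile-upper → 16.2; rubber-soled → 16.2.2; sports → 16.2.2.1. Scheduled 8%. Kestria agreement on 16.1.3: 16.2.2.1 not covered. → 8%.
Sum: 10% + 37% + 21% + 14% + 8% = 90%.

90%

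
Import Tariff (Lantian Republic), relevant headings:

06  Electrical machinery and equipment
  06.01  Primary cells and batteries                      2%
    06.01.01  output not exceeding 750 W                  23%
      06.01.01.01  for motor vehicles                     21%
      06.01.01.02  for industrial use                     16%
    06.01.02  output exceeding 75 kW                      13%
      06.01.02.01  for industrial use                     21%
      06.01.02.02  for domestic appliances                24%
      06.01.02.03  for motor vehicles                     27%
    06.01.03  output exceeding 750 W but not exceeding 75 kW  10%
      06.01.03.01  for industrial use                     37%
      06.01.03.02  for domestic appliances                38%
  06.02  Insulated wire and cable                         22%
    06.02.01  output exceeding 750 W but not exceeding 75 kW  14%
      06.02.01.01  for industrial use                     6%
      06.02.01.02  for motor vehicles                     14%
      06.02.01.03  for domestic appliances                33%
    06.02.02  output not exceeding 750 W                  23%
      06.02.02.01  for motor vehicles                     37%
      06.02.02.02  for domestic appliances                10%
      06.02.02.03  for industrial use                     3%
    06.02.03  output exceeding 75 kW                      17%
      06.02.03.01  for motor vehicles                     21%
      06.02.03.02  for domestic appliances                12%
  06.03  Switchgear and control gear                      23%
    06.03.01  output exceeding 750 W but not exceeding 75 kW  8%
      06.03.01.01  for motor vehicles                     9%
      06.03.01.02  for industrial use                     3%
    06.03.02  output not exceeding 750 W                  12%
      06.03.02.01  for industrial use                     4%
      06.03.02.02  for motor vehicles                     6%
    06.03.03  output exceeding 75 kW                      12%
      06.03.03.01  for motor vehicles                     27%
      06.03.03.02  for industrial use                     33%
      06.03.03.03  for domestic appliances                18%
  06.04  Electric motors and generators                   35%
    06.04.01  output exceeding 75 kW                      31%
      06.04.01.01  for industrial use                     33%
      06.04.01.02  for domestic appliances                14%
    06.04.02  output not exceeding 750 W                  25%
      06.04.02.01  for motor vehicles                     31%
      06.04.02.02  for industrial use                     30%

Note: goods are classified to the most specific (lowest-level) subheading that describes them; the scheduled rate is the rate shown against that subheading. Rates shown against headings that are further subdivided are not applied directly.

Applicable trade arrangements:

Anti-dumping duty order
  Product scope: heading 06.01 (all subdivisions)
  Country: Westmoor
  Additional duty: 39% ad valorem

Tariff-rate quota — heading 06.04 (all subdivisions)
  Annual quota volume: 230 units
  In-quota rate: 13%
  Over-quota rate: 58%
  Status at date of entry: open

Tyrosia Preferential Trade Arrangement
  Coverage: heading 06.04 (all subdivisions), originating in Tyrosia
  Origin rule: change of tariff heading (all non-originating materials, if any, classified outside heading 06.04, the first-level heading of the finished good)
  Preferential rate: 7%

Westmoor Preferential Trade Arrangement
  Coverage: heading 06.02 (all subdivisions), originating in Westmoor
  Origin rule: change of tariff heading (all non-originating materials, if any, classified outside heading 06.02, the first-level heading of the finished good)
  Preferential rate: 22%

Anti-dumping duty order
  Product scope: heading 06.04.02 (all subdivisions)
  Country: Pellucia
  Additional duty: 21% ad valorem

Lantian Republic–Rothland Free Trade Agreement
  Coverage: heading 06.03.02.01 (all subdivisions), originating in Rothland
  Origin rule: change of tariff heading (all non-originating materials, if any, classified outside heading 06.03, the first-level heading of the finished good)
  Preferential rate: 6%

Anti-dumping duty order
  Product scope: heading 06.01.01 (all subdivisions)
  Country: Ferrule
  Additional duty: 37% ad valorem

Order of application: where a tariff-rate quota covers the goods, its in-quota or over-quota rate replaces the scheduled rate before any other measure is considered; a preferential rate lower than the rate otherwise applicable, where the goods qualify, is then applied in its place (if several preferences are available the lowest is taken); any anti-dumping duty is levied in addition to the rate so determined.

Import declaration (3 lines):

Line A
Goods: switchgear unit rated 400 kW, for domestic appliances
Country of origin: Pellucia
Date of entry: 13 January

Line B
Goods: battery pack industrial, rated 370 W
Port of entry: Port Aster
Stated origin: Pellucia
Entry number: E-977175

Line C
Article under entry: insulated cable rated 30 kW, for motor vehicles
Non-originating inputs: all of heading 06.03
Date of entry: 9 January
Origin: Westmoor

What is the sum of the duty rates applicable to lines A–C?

48%

Line A: switchgear unit → 06.03; rated 400 kW → 06.03.03; for domestic appliances → 06.03.03.03. Scheduled 18%. No special measure applies. → 18%.
Line B: battery pack → 06.01; rated 370 W → 06.01.01; industrial → 06.01.01.02. Scheduled 16%. No special measure applies. → 16%.
Line C: insulated cable → 06.02; rated 30 kW → 06.02.01; for motor vehicles → 06.02.01.02. Scheduled 14%. Westmoor agreement on 06.02: CTH met → 22% available; preference 22% not lower than 14% → no reduction. → 14%.
Sum: 18% + 16% + 14% = 48%.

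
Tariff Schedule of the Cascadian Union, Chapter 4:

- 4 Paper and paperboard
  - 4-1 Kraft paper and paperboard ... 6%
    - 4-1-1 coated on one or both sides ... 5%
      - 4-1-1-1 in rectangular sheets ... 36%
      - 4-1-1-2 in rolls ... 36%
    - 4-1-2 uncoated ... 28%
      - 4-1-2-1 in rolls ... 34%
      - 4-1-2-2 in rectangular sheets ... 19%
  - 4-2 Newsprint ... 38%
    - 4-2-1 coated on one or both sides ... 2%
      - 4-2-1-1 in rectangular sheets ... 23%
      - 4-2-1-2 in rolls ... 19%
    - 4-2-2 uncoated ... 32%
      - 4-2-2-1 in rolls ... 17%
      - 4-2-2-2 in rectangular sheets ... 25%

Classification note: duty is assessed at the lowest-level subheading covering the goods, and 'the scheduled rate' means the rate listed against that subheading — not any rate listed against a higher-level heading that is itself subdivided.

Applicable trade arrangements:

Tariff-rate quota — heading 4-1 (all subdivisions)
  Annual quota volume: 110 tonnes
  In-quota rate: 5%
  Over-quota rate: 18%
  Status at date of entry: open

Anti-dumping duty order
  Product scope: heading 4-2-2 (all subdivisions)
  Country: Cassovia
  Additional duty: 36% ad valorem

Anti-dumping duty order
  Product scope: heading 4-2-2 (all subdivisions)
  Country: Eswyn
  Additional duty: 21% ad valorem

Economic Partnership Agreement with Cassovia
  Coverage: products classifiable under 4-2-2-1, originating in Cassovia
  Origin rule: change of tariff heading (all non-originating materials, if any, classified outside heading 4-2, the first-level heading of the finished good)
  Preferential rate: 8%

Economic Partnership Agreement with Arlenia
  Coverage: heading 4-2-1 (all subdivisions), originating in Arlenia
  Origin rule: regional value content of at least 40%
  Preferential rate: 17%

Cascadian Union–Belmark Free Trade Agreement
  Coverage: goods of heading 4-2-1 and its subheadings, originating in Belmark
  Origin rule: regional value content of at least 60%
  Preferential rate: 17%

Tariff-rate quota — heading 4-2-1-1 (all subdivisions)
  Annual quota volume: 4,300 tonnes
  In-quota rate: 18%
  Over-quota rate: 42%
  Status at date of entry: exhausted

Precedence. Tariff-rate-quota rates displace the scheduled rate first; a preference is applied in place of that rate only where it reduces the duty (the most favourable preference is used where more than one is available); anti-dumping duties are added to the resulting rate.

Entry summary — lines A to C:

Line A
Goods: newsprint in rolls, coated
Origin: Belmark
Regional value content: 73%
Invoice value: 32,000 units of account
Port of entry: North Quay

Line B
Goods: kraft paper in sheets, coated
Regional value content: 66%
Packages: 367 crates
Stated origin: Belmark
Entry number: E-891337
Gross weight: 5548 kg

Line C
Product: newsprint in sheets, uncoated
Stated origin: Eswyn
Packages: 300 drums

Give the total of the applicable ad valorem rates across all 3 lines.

68%

Line A: newsprint → 4-2; coated → 4-2-1; in rolls → 4-2-1-2. Scheduled 19%. Belmark agreement on 4-2-1: RVC ≥ 60% → 17% available; preferential 17%. → 17%.
Line B: kraft paper → 4-1; coated → 4-1-1; in sheets → 4-1-1-1. Scheduled 36%. quota on 4-1 open → in-quota 5%; Belmark agreement on 4-2-1: 4-1-1-1 not covered. → 5%.
Line C: newsprint → 4-2; uncoated → 4-2-2; in sheets → 4-2-2-2. Scheduled 25%. anti-dumping (Eswyn, 4-2-2): +21%; total 25% + 21% = 46%. → 46%.
Sum: 17% + 5% + 46% = 68%.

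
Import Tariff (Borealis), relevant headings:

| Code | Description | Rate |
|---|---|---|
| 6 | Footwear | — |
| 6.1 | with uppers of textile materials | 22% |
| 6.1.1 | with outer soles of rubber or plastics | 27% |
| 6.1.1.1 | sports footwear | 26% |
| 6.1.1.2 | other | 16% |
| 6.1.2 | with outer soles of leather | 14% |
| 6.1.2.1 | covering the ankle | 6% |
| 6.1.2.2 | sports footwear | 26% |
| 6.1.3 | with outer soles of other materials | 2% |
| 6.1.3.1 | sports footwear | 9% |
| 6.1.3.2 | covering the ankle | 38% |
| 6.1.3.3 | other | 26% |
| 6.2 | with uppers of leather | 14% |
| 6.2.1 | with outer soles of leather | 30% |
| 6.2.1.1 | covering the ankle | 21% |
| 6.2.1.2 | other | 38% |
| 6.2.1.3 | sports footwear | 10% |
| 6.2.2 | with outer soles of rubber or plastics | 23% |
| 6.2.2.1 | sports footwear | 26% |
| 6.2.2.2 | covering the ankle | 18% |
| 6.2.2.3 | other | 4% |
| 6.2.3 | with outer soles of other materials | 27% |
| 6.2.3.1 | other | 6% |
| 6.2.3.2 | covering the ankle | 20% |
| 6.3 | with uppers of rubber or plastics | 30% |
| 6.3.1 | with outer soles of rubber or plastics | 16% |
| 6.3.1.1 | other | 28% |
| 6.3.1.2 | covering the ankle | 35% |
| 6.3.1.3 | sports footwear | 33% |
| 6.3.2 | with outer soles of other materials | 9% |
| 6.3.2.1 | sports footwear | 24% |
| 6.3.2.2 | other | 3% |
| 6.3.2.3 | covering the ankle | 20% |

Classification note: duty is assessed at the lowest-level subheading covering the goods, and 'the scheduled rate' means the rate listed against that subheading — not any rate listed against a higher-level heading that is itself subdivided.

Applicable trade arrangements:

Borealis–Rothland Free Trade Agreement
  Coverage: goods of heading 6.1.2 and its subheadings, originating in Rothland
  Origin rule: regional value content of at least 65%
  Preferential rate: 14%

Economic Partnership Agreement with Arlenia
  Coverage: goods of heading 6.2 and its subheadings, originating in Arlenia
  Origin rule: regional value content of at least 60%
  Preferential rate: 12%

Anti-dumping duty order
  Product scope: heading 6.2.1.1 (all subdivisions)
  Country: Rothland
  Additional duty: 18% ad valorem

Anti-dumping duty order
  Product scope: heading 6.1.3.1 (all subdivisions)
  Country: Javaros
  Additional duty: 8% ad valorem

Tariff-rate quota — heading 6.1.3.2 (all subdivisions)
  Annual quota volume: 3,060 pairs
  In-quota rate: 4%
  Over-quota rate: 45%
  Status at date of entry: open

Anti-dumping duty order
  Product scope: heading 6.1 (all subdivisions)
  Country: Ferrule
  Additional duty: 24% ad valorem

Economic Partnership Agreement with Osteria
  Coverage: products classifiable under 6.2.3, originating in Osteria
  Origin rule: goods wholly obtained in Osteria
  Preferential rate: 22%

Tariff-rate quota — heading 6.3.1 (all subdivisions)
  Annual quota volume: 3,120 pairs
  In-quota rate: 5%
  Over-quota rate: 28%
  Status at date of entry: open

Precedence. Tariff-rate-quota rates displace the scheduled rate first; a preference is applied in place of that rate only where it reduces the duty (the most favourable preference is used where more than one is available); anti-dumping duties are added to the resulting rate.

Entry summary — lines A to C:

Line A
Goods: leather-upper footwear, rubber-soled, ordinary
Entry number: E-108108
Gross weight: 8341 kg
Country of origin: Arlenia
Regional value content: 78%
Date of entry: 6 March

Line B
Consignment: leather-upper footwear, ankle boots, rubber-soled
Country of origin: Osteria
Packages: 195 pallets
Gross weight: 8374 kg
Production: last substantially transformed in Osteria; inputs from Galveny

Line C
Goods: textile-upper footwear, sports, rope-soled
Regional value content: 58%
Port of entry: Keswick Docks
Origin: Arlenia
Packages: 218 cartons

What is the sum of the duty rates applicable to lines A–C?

Line A: leather-upper → 6.2; rubber-soled → 6.2.2; ordinary → 6.2.2.3. Scheduled 4%. Arlenia agreement on 6.2: RVC ≥ 60% → 12% available; preference 12% not lower than 4% → no reduction. → 4%.
Line B: leather-upper → 6.2; rubber-soled → 6.2.2; ankle boots → 6.2.2.2. Scheduled 18%. Osteria agreement on 6.2.3: 6.2.2.2 not covered. → 18%.
Line C: textile-upper → 6.1; rope-soled → 6.1.3; sports → 6.1.3.1. Scheduled 9%. Arlenia agreement on 6.2: 6.1.3.1 not covered. → 9%.
Sum: 4% + 18% + 9% = 31%.

31%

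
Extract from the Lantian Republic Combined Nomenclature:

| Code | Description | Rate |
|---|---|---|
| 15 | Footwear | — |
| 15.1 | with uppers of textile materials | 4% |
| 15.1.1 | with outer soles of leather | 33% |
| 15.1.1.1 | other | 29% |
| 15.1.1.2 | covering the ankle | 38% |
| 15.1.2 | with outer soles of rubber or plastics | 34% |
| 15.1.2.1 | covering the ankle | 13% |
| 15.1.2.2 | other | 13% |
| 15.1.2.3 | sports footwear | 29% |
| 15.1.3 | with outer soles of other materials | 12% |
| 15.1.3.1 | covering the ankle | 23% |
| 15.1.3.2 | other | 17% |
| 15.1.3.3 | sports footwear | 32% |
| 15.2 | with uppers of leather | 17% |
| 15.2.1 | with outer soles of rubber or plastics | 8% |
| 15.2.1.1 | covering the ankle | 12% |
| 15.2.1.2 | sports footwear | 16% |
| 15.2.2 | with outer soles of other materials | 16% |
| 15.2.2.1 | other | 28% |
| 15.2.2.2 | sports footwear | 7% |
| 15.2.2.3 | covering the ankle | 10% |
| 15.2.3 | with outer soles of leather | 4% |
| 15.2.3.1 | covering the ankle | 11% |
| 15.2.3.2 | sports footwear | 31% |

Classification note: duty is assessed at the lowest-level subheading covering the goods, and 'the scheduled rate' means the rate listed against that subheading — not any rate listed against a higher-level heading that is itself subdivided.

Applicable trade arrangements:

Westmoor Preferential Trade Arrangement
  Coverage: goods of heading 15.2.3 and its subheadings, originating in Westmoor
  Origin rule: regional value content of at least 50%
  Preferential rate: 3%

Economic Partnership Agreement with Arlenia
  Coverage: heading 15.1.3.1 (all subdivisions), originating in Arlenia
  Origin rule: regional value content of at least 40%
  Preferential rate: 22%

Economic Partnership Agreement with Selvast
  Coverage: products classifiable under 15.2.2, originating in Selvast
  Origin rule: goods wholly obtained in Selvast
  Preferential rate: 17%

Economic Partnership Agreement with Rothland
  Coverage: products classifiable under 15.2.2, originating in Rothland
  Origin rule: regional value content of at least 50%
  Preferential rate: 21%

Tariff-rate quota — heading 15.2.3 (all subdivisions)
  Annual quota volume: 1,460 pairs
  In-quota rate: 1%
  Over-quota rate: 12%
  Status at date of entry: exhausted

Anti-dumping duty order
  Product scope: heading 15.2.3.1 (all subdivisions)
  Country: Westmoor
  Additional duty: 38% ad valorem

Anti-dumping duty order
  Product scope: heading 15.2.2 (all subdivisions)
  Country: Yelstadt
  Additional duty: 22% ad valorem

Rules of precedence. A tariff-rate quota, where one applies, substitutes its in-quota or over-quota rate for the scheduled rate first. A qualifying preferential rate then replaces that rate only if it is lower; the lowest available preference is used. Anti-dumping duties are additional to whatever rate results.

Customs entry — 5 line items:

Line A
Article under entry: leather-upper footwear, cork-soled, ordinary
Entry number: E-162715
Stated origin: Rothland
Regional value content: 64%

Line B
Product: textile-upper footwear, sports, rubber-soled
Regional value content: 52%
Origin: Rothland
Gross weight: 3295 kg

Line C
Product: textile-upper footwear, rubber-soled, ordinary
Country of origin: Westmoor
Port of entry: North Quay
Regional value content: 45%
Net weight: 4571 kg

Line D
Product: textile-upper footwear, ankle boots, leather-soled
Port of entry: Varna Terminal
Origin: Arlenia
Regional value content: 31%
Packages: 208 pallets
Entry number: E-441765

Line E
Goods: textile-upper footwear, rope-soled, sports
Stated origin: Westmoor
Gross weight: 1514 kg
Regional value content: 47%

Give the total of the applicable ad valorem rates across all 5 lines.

133%

Line A: leather-upper → 15.2; cork-soled → 15.2.2; ordinary → 15.2.2.1. Scheduled 28%. Rothland agreement on 15.2.2: RVC ≥ 50% → 21% available; preferential 21%. → 21%.
Line B: textile-upper → 15.1; rubber-soled → 15.1.2; sports → 15.1.2.3. Scheduled 29%. Rothland agreement on 15.2.2: 15.1.2.3 not covered. → 29%.
Line C: textile-upper → 15.1; rubber-soled → 15.1.2; ordinary → 15.1.2.2. Scheduled 13%. Westmoor agreement on 15.2.3: 15.1.2.2 not covered. → 13%.
Line D: textile-upper → 15.1; leather-soled → 15.1.1; ankle boots → 15.1.1.2. Scheduled 38%. Arlenia agreement on 15.1.3.1: 15.1.1.2 not covered. → 38%.
Line E: textile-upper → 15.1; rope-soled → 15.1.3; sports → 15.1.3.3. Scheduled 32%. Westmoor agreement on 15.2.3: 15.1.3.3 not covered. → 32%.
Sum: 21% + 29% + 13% + 38% + 32% = 133%.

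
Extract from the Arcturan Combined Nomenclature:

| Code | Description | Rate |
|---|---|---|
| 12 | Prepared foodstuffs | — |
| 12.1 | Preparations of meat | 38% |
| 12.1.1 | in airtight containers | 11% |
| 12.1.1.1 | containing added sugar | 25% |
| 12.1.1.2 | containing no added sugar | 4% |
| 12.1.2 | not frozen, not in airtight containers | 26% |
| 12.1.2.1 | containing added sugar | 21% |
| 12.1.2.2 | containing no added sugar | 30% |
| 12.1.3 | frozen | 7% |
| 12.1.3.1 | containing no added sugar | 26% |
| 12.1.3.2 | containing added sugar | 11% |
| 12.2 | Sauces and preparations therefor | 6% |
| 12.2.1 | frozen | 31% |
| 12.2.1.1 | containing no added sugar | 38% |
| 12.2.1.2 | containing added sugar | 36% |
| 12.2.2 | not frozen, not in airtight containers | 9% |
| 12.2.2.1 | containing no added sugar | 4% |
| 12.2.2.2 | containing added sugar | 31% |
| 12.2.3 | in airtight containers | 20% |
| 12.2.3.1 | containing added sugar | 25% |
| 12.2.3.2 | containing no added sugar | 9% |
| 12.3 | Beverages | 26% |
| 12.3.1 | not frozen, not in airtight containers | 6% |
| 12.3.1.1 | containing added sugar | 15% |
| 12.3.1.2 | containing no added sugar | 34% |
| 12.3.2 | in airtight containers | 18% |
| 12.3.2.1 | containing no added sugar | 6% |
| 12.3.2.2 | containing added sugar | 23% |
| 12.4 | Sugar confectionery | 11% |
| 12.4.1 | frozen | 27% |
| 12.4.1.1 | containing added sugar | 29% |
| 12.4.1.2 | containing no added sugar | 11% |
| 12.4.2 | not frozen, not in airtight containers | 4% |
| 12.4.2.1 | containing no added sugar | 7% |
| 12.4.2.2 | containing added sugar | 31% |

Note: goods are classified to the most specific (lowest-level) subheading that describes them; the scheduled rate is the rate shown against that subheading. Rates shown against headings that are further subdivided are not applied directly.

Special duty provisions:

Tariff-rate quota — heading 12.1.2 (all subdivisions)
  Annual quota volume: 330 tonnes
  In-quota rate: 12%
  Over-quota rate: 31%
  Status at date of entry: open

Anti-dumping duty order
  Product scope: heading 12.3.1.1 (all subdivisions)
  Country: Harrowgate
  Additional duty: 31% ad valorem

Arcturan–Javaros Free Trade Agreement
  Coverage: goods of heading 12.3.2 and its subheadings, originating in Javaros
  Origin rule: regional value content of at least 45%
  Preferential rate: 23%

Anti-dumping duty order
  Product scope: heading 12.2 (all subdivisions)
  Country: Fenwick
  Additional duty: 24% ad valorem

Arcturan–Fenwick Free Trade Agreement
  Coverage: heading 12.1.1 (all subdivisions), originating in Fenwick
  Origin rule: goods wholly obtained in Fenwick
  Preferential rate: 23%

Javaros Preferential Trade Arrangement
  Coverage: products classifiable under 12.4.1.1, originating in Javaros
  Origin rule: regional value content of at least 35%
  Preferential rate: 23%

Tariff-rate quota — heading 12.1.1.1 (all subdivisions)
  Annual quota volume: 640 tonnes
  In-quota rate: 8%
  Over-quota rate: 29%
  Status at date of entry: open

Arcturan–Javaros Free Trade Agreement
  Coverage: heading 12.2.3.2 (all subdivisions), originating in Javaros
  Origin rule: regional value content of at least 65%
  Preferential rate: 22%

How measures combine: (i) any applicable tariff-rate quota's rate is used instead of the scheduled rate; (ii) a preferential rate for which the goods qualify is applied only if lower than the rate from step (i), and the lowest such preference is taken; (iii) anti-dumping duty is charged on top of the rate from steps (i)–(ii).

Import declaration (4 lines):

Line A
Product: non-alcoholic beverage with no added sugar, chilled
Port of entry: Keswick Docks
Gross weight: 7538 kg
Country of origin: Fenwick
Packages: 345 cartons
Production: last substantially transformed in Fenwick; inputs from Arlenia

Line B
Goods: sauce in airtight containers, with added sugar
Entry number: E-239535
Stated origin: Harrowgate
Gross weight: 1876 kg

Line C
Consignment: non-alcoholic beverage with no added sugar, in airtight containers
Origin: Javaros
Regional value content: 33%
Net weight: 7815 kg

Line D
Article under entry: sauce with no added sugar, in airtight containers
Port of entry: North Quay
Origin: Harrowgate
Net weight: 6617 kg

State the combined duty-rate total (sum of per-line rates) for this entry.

Line A: non-alcoholic beverage → 12.3; chilled → 12.3.1; with no added sugar → 12.3.1.2. Scheduled 34%. Fenwick agreement on 12.1.1: 12.3.1.2 not covered. → 34%.
Line B: sauce → 12.2; in airtight containers → 12.2.3; with added sugar → 12.2.3.1. Scheduled 25%. No special measure applies. → 25%.
Line C: non-alcoholic beverage → 12.3; in airtight containers → 12.3.2; with no added sugar → 12.3.2.1. Scheduled 6%. Javaros agreement on 12.3.2: RVC < 45%; Javaros agreement on 12.4.1.1: 12.3.2.1 not covered; Javaros agreement on 12.2.3.2: 12.3.2.1 not covered. → 6%.
Line D: sauce → 12.2; in airtight containers → 12.2.3; with no added sugar → 12.2.3.2. Scheduled 9%. No special measure applies. → 9%.
Sum: 34% + 25% + 6% + 9% = 74%.

74%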